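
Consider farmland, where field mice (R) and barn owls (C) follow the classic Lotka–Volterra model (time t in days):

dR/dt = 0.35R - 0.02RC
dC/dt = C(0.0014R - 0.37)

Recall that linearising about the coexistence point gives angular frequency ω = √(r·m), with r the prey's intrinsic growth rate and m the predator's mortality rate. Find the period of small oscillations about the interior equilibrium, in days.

Here r = 0.35 and m = 0.37, so r·m = 0.13.
ω = √0.13 = 0.36 per day, hence T = 2π/ω ≈ 17.5 days.

T ≈ 17.5 days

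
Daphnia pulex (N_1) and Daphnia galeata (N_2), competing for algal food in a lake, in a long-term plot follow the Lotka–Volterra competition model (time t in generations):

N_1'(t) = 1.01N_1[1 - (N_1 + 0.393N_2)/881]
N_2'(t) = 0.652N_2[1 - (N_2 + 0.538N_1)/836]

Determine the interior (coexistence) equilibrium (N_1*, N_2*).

Setting both brackets to zero gives the nullclines N_1 + 0.393N_2 = 881 and 0.538N_1 + N_2 = 836.
Substituting N_2 = 836 - 0.538N_1 into the first: N_1(1 - 0.393·0.538) = 881 - 0.393·836.
So N_1* = 552/0.789 = 701, and then N_2* = 836 - 0.538·701 = 459.

N_1* ≈ 701, N_2* ≈ 459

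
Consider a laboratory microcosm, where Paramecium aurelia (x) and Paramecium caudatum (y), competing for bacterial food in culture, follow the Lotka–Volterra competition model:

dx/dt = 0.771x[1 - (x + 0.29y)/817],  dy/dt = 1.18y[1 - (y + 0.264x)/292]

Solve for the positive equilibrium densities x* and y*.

x* ≈ 793, y* ≈ 82.6

Setting both brackets to zero gives the nullclines x + 0.29y = 817 and 0.264x + y = 292.
Substituting y = 292 - 0.264x into the first: x(1 - 0.29·0.264) = 817 - 0.29·292.
So x* = 732/0.923 = 793, and then y* = 292 - 0.264·793 = 82.6.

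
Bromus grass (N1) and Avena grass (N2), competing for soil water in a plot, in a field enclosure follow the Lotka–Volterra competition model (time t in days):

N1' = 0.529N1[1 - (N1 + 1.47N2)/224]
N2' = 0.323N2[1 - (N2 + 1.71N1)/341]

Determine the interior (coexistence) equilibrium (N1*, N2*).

N1* ≈ 183, N2* ≈ 27.8

Setting both brackets to zero gives the nullclines N1 + 1.47N2 = 224 and 1.71N1 + N2 = 341.
Substituting N2 = 341 - 1.71N1 into the first: N1(1 - 1.47·1.71) = 224 - 1.47·341.
So N1* = -277/-1.51 = 183, and then N2* = 341 - 1.71·183 = 27.8.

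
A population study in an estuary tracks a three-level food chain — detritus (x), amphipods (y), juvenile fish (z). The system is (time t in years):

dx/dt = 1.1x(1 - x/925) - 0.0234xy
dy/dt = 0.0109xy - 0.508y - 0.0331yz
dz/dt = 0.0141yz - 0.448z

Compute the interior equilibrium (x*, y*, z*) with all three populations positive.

From dz/dt = 0: 0.0141y* = 0.448, so y* = 31.8.
From dx/dt = 0: 1.1(1 - x*/925) = 0.0234·31.8, giving x* = 925·(1 - 0.676) = 300.
From dy/dt = 0: 0.0109·300 - 0.508 = 0.0331z*, so z* = 2.76/0.0331 = 83.4.

x* ≈ 300, y* ≈ 31.8, z* ≈ 83.4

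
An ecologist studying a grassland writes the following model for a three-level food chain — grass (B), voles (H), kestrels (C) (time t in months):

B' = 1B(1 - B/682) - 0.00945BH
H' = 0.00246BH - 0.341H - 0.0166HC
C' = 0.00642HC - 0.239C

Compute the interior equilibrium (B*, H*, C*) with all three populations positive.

From dC/dt = 0: 0.00642H* = 0.239, so H* = 37.2.
From dB/dt = 0: 1(1 - B*/682) = 0.00945·37.2, giving B* = 682·(1 - 0.352) = 442.
From dH/dt = 0: 0.00246·442 - 0.341 = 0.0166C*, so C* = 0.746/0.0166 = 45.

B* ≈ 442, H* ≈ 37.2, C* ≈ 45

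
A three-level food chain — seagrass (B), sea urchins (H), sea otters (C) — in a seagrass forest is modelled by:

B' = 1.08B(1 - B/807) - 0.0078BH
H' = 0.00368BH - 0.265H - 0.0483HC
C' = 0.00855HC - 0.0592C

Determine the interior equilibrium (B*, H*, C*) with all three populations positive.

From dC/dt = 0: 0.00855H* = 0.0592, so H* = 6.92.
From dB/dt = 0: 1.08(1 - B*/807) = 0.0078·6.92, giving B* = 807·(1 - 0.05) = 767.
From dH/dt = 0: 0.00368·767 - 0.265 = 0.0483C*, so C* = 2.56/0.0483 = 52.9.

B* ≈ 767, H* ≈ 6.92, C* ≈ 52.9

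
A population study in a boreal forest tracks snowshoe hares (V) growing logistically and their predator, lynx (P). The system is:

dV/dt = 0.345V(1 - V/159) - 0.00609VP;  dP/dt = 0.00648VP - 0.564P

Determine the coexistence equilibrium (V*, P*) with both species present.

V* ≈ 87, P* ≈ 25.6

From dP/dt = 0 with P > 0: 0.00648V* = 0.564, so V* = 87.
Substitute into dV/dt = 0: 0.345(1 - 87/159) = 0.00609P*.
The bracket is 0.453, giving P* = 0.156/0.00609 = 25.6.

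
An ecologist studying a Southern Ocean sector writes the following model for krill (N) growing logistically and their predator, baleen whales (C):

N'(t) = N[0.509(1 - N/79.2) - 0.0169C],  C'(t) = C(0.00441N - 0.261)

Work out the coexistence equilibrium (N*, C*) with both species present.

N* ≈ 59.2, C* ≈ 7.61

From dC/dt = 0 with C > 0: 0.00441N* = 0.261, so N* = 59.2.
Substitute into dN/dt = 0: 0.509(1 - 59.2/79.2) = 0.0169C*.
The bracket is 0.253, giving C* = 0.129/0.0169 = 7.61.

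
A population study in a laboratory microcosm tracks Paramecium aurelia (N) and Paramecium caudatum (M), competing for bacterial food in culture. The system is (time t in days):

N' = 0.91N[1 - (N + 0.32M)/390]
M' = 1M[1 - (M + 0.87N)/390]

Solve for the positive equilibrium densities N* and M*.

N* ≈ 368, M* ≈ 70.3

Setting both brackets to zero gives the nullclines N + 0.32M = 390 and 0.87N + M = 390.
Substituting M = 390 - 0.87N into the first: N(1 - 0.32·0.87) = 390 - 0.32·390.
So N* = 265/0.722 = 368, and then M* = 390 - 0.87·368 = 70.3.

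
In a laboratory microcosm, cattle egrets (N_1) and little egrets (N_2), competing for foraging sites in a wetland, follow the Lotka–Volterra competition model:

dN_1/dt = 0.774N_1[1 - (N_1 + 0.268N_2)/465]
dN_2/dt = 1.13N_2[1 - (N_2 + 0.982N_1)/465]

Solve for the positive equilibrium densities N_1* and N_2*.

N_1* ≈ 462, N_2* ≈ 11.4

Setting both brackets to zero gives the nullclines N_1 + 0.268N_2 = 465 and 0.982N_1 + N_2 = 465.
Substituting N_2 = 465 - 0.982N_1 into the first: N_1(1 - 0.268·0.982) = 465 - 0.268·465.
So N_1* = 340/0.737 = 462, and then N_2* = 465 - 0.982·462 = 11.4.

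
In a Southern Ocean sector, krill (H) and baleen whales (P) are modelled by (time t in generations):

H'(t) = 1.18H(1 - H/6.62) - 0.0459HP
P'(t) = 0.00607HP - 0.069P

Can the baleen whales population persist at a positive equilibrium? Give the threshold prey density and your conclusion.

Threshold H = 11.4; K < 11.4, so no, the predator goes extinct.

The predator equation gives dP/dt > 0 only when H > 0.069/0.00607 = 11.4.
Without the predator, H → K = 6.62. Since 6.62 < 11.4, the predator cannot invade.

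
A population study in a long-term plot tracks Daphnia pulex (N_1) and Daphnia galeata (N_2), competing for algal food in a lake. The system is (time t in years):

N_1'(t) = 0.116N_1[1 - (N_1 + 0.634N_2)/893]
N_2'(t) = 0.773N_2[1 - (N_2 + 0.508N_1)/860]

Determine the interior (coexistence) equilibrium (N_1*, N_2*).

N_1* ≈ 513, N_2* ≈ 599

Setting both brackets to zero gives the nullclines N_1 + 0.634N_2 = 893 and 0.508N_1 + N_2 = 860.
Substituting N_2 = 860 - 0.508N_1 into the first: N_1(1 - 0.634·0.508) = 893 - 0.634·860.
So N_1* = 348/0.678 = 513, and then N_2* = 860 - 0.508·513 = 599.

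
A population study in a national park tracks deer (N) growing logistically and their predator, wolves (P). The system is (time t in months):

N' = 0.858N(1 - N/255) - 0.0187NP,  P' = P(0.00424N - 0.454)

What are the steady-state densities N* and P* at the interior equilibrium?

N* ≈ 107, P* ≈ 26.6

From dP/dt = 0 with P > 0: 0.00424N* = 0.454, so N* = 107.
Substitute into dN/dt = 0: 0.858(1 - 107/255) = 0.0187P*.
The bracket is 0.58, giving P* = 0.498/0.0187 = 26.6.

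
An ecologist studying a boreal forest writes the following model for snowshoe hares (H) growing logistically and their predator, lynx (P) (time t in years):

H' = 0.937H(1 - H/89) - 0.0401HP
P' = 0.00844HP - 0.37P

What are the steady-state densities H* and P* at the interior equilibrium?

From dP/dt = 0 with P > 0: 0.00844H* = 0.37, so H* = 43.8.
Substitute into dH/dt = 0: 0.937(1 - 43.8/89) = 0.0401P*.
The bracket is 0.507, giving P* = 0.475/0.0401 = 11.9.

H* ≈ 43.8, P* ≈ 11.9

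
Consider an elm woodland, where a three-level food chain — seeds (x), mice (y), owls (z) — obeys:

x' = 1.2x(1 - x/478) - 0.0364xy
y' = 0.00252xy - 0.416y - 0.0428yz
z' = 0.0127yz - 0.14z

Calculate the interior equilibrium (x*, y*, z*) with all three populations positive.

x* ≈ 318, y* ≈ 11, z* ≈ 9.01

From dz/dt = 0: 0.0127y* = 0.14, so y* = 11.
From dx/dt = 0: 1.2(1 - x*/478) = 0.0364·11, giving x* = 478·(1 - 0.334) = 318.
From dy/dt = 0: 0.00252·318 - 0.416 = 0.0428z*, so z* = 0.386/0.0428 = 9.01.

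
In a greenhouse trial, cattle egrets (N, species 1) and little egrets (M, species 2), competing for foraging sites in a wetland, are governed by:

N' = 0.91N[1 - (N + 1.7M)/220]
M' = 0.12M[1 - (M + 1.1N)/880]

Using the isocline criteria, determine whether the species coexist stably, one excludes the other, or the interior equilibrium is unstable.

species 2 excludes species 1

Compare the nullcline intercepts: K1/α12 = 220/1.7 = 129 < K2 = 880; K2/α21 = 880/1.1 = 800 > K1 = 220.
Since the inequalities point opposite ways, species 2 can invade but species 1 cannot.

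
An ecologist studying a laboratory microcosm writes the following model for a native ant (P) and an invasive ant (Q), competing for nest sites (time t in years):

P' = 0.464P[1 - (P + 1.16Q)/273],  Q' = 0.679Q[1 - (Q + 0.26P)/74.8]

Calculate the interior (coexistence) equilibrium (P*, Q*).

P* ≈ 267, Q* ≈ 5.47

Setting both brackets to zero gives the nullclines P + 1.16Q = 273 and 0.26P + Q = 74.8.
Substituting Q = 74.8 - 0.26P into the first: P(1 - 1.16·0.26) = 273 - 1.16·74.8.
So P* = 186/0.698 = 267, and then Q* = 74.8 - 0.26·267 = 5.47.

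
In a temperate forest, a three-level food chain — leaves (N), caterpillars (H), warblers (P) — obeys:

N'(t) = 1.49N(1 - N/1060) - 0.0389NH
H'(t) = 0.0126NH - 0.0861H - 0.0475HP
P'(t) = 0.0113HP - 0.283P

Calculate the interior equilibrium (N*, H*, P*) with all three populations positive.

N* ≈ 367, H* ≈ 25, P* ≈ 95.5

From dP/dt = 0: 0.0113H* = 0.283, so H* = 25.
From dN/dt = 0: 1.49(1 - N*/1060) = 0.0389·25, giving N* = 1060·(1 - 0.654) = 367.
From dH/dt = 0: 0.0126·367 - 0.0861 = 0.0475P*, so P* = 4.54/0.0475 = 95.5.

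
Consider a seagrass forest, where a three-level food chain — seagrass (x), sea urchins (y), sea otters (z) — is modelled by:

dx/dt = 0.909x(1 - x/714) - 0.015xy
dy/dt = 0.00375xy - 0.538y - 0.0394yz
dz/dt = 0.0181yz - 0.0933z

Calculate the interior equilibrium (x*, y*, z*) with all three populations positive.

From dz/dt = 0: 0.0181y* = 0.0933, so y* = 5.15.
From dx/dt = 0: 0.909(1 - x*/714) = 0.015·5.15, giving x* = 714·(1 - 0.0851) = 653.
From dy/dt = 0: 0.00375·653 - 0.538 = 0.0394z*, so z* = 1.91/0.0394 = 48.5.

x* ≈ 653, y* ≈ 5.15, z* ≈ 48.5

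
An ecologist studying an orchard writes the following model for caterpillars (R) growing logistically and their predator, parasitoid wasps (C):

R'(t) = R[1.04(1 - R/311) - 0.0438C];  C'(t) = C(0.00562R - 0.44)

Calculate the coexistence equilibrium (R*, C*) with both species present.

R* ≈ 78.3, C* ≈ 17.8

From dC/dt = 0 with C > 0: 0.00562R* = 0.44, so R* = 78.3.
Substitute into dR/dt = 0: 1.04(1 - 78.3/311) = 0.0438C*.
The bracket is 0.748, giving C* = 0.778/0.0438 = 17.8.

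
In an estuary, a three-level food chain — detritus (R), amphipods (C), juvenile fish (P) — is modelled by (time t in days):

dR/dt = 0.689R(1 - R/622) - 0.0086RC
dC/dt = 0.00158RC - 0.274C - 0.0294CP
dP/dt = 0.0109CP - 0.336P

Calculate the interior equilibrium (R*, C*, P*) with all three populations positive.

From dP/dt = 0: 0.0109C* = 0.336, so C* = 30.8.
From dR/dt = 0: 0.689(1 - R*/622) = 0.0086·30.8, giving R* = 622·(1 - 0.385) = 383.
From dC/dt = 0: 0.00158·383 - 0.274 = 0.0294P*, so P* = 0.331/0.0294 = 11.2.

R* ≈ 383, C* ≈ 30.8, P* ≈ 11.2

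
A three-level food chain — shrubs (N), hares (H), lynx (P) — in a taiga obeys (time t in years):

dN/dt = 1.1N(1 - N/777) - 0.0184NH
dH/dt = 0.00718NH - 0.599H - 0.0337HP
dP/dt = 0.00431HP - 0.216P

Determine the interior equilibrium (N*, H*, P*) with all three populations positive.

From dP/dt = 0: 0.00431H* = 0.216, so H* = 50.1.
From dN/dt = 0: 1.1(1 - N*/777) = 0.0184·50.1, giving N* = 777·(1 - 0.838) = 126.
From dH/dt = 0: 0.00718·126 - 0.599 = 0.0337P*, so P* = 0.303/0.0337 = 8.99.

N* ≈ 126, H* ≈ 50.1, P* ≈ 8.99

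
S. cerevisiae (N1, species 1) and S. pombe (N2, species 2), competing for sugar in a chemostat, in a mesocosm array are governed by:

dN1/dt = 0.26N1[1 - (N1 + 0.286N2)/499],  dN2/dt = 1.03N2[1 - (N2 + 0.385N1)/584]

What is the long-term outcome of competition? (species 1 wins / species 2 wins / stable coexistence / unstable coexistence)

stable coexistence

Compare the nullcline intercepts: K1/α12 = 499/0.286 = 1740 > K2 = 584; K2/α21 = 584/0.385 = 1520 > K1 = 499.
Since both inequalities hold, each species can invade when rare, so the interior equilibrium is stable.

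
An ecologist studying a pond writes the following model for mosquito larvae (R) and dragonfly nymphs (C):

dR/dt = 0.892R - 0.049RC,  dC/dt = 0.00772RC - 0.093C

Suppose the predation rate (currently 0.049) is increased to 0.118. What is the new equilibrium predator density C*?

At the interior fixed point, setting dR/dt = 0 with R > 0 fixes C* = (prey growth rate)/(RC coefficient) — independent of the other coefficients.
With the change, C* = 0.892/0.118 = 7.56; it falls from 18.2.

C* ≈ 7.56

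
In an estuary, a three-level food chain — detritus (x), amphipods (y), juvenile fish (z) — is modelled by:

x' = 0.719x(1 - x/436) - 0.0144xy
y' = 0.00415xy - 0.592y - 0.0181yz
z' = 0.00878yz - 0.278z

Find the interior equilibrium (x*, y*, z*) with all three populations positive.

x* ≈ 160, y* ≈ 31.7, z* ≈ 3.87

From dz/dt = 0: 0.00878y* = 0.278, so y* = 31.7.
From dx/dt = 0: 0.719(1 - x*/436) = 0.0144·31.7, giving x* = 436·(1 - 0.634) = 160.
From dy/dt = 0: 0.00415·160 - 0.592 = 0.0181z*, so z* = 0.07/0.0181 = 3.87.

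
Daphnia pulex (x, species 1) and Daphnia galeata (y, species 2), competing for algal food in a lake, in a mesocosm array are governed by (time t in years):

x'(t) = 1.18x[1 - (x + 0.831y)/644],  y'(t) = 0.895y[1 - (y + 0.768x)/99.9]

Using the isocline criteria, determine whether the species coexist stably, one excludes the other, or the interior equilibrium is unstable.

Compare the nullcline intercepts: K1/α12 = 644/0.831 = 775 > K2 = 99.9; K2/α21 = 99.9/0.768 = 130 < K1 = 644.
Since the inequalities point opposite ways, species 1 can invade but species 2 cannot.

species 1 excludes species 2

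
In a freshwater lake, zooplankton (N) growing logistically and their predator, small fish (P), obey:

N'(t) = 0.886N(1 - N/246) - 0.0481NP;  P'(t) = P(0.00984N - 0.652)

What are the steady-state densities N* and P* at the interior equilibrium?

N* ≈ 66.3, P* ≈ 13.5

From dP/dt = 0 with P > 0: 0.00984N* = 0.652, so N* = 66.3.
Substitute into dN/dt = 0: 0.886(1 - 66.3/246) = 0.0481P*.
The bracket is 0.731, giving P* = 0.647/0.0481 = 13.5.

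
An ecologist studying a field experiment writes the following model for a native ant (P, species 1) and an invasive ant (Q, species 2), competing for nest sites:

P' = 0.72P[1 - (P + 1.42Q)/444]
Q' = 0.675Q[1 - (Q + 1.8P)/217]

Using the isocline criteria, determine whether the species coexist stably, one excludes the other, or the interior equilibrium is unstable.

species 1 excludes species 2

Compare the nullcline intercepts: K1/α12 = 444/1.42 = 313 > K2 = 217; K2/α21 = 217/1.8 = 121 < K1 = 444.
Since the inequalities point opposite ways, species 1 can invade but species 2 cannot.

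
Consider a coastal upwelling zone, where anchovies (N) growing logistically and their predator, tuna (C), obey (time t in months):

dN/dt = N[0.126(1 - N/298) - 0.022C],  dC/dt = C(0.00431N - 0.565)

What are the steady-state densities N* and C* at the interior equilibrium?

N* ≈ 131, C* ≈ 3.21

From dC/dt = 0 with C > 0: 0.00431N* = 0.565, so N* = 131.
Substitute into dN/dt = 0: 0.126(1 - 131/298) = 0.022C*.
The bracket is 0.56, giving C* = 0.0706/0.022 = 3.21.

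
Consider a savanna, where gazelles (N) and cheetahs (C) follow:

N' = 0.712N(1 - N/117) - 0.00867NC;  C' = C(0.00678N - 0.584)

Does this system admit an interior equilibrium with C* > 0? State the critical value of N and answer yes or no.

Threshold N = 86.1; K > 86.1, so yes, the predator persists.

The predator equation gives dC/dt > 0 only when N > 0.584/0.00678 = 86.1.
Without the predator, N → K = 117. Since 117 > 86.1, the predator can invade and persist.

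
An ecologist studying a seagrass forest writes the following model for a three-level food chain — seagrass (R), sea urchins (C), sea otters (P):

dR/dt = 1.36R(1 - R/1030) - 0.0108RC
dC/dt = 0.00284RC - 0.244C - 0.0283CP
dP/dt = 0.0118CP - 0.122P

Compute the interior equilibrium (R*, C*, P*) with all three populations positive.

From dP/dt = 0: 0.0118C* = 0.122, so C* = 10.3.
From dR/dt = 0: 1.36(1 - R*/1030) = 0.0108·10.3, giving R* = 1030·(1 - 0.0821) = 945.
From dC/dt = 0: 0.00284·945 - 0.244 = 0.0283P*, so P* = 2.44/0.0283 = 86.3.

R* ≈ 945, C* ≈ 10.3, P* ≈ 86.3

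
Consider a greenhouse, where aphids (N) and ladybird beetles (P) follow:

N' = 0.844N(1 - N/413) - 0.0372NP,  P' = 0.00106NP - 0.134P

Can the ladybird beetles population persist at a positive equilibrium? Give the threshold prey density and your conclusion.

Threshold N = 126; K > 126, so yes, the predator persists.

The predator equation gives dP/dt > 0 only when N > 0.134/0.00106 = 126.
Without the predator, N → K = 413. Since 413 > 126, the predator can invade and persist.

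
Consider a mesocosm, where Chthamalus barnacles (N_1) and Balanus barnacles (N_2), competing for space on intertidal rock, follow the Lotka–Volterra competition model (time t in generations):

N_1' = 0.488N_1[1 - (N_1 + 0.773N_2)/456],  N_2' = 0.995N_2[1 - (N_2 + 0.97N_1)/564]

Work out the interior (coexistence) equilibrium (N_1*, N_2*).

N_1* ≈ 80.1, N_2* ≈ 486

Setting both brackets to zero gives the nullclines N_1 + 0.773N_2 = 456 and 0.97N_1 + N_2 = 564.
Substituting N_2 = 564 - 0.97N_1 into the first: N_1(1 - 0.773·0.97) = 456 - 0.773·564.
So N_1* = 20/0.25 = 80.1, and then N_2* = 564 - 0.97·80.1 = 486.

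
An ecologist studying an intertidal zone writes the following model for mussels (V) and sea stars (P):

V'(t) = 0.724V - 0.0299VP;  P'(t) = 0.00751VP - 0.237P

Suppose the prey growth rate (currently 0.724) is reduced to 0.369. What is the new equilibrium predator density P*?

At the interior fixed point, setting dV/dt = 0 with V > 0 fixes P* = (prey growth rate)/(VP coefficient) — independent of the other coefficients.
With the change, P* = 0.369/0.0299 = 12.3; it falls from 24.2.

P* ≈ 12.3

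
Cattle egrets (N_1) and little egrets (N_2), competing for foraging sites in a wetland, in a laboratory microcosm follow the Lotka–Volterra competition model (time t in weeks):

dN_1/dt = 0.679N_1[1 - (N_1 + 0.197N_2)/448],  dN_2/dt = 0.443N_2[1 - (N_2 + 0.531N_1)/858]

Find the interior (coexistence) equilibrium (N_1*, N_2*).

Setting both brackets to zero gives the nullclines N_1 + 0.197N_2 = 448 and 0.531N_1 + N_2 = 858.
Substituting N_2 = 858 - 0.531N_1 into the first: N_1(1 - 0.197·0.531) = 448 - 0.197·858.
So N_1* = 279/0.895 = 312, and then N_2* = 858 - 0.531·312 = 693.

N_1* ≈ 312, N_2* ≈ 693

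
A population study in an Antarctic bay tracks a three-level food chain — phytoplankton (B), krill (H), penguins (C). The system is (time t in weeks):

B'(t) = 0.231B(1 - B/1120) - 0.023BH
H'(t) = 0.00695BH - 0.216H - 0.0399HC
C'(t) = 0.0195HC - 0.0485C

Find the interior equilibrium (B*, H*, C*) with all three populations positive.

B* ≈ 843, H* ≈ 2.49, C* ≈ 141

From dC/dt = 0: 0.0195H* = 0.0485, so H* = 2.49.
From dB/dt = 0: 0.231(1 - B*/1120) = 0.023·2.49, giving B* = 1120·(1 - 0.248) = 843.
From dH/dt = 0: 0.00695·843 - 0.216 = 0.0399C*, so C* = 5.64/0.0399 = 141.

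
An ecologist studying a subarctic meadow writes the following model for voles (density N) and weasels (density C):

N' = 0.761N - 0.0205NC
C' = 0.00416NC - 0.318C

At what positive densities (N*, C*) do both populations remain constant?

Set dC/dt = 0 with C > 0: 0.00416N - 0.318 = 0, so N* = 0.318/0.00416 = 76.4.
Set dN/dt = 0 with N > 0: 0.761 - 0.0205C = 0, so C* = 0.761/0.0205 = 37.1.

N* ≈ 76.4, C* ≈ 37.1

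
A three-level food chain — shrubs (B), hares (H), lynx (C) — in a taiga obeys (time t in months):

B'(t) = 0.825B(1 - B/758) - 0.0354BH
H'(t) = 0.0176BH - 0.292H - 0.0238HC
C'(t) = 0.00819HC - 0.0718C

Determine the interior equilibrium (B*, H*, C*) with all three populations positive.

From dC/dt = 0: 0.00819H* = 0.0718, so H* = 8.77.
From dB/dt = 0: 0.825(1 - B*/758) = 0.0354·8.77, giving B* = 758·(1 - 0.376) = 473.
From dH/dt = 0: 0.0176·473 - 0.292 = 0.0238C*, so C* = 8.03/0.0238 = 337.

B* ≈ 473, H* ≈ 8.77, C* ≈ 337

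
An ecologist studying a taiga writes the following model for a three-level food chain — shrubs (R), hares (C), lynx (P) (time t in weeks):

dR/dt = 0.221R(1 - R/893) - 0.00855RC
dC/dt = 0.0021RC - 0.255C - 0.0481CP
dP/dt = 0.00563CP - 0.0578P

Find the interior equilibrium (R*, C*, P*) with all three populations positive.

R* ≈ 538, C* ≈ 10.3, P* ≈ 18.2

From dP/dt = 0: 0.00563C* = 0.0578, so C* = 10.3.
From dR/dt = 0: 0.221(1 - R*/893) = 0.00855·10.3, giving R* = 893·(1 - 0.397) = 538.
From dC/dt = 0: 0.0021·538 - 0.255 = 0.0481P*, so P* = 0.875/0.0481 = 18.2.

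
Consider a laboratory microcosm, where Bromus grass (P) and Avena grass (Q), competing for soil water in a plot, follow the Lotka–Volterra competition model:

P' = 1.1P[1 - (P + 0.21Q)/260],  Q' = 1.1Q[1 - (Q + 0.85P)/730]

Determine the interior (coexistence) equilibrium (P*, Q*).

Setting both brackets to zero gives the nullclines P + 0.21Q = 260 and 0.85P + Q = 730.
Substituting Q = 730 - 0.85P into the first: P(1 - 0.21·0.85) = 260 - 0.21·730.
So P* = 107/0.822 = 130, and then Q* = 730 - 0.85·130 = 620.

P* ≈ 130, Q* ≈ 620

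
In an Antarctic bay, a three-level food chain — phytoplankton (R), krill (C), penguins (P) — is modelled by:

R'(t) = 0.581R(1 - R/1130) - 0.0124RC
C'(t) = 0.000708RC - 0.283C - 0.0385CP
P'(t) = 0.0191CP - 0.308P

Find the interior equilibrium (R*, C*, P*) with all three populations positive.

From dP/dt = 0: 0.0191C* = 0.308, so C* = 16.1.
From dR/dt = 0: 0.581(1 - R*/1130) = 0.0124·16.1, giving R* = 1130·(1 - 0.344) = 741.
From dC/dt = 0: 0.000708·741 - 0.283 = 0.0385P*, so P* = 0.242/0.0385 = 6.28.

R* ≈ 741, C* ≈ 16.1, P* ≈ 6.28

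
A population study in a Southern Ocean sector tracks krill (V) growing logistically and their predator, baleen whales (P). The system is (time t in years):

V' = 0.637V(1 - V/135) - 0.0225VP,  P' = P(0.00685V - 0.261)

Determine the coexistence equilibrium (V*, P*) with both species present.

From dP/dt = 0 with P > 0: 0.00685V* = 0.261, so V* = 38.1.
Substitute into dV/dt = 0: 0.637(1 - 38.1/135) = 0.0225P*.
The bracket is 0.718, giving P* = 0.457/0.0225 = 20.3.

V* ≈ 38.1, P* ≈ 20.3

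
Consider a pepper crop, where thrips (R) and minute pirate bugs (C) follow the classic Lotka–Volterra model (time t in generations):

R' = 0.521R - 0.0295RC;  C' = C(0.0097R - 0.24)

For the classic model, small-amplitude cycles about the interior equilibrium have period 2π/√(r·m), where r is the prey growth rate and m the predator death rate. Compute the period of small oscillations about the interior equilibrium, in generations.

T ≈ 17.8 generations

Here r = 0.521 and m = 0.24, so r·m = 0.125.
ω = √0.125 = 0.354 per generation, hence T = 2π/ω ≈ 17.8 generations.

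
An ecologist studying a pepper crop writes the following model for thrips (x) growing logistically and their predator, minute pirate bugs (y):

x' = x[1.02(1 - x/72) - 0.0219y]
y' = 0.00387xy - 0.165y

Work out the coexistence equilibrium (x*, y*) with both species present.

x* ≈ 42.6, y* ≈ 19

From dy/dt = 0 with y > 0: 0.00387x* = 0.165, so x* = 42.6.
Substitute into dx/dt = 0: 1.02(1 - 42.6/72) = 0.0219y*.
The bracket is 0.408, giving y* = 0.416/0.0219 = 19.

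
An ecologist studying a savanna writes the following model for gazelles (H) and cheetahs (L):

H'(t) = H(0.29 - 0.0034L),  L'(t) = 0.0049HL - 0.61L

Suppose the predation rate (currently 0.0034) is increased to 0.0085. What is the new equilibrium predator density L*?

L* ≈ 34.1

At the interior fixed point, setting dH/dt = 0 with H > 0 fixes L* = (prey growth rate)/(HL coefficient) — independent of the other coefficients.
With the change, L* = 0.29/0.0085 = 34.1; it falls from 85.3.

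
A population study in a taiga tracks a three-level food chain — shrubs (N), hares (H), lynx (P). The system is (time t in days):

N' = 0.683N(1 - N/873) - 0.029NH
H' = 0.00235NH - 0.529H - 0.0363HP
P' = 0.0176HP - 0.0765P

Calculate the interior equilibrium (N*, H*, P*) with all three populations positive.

N* ≈ 712, H* ≈ 4.35, P* ≈ 31.5

From dP/dt = 0: 0.0176H* = 0.0765, so H* = 4.35.
From dN/dt = 0: 0.683(1 - N*/873) = 0.029·4.35, giving N* = 873·(1 - 0.185) = 712.
From dH/dt = 0: 0.00235·712 - 0.529 = 0.0363P*, so P* = 1.14/0.0363 = 31.5.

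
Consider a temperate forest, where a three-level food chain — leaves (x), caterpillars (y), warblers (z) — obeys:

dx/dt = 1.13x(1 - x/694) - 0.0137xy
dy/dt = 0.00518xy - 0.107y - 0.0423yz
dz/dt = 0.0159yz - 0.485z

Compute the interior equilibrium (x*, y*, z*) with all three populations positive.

From dz/dt = 0: 0.0159y* = 0.485, so y* = 30.5.
From dx/dt = 0: 1.13(1 - x*/694) = 0.0137·30.5, giving x* = 694·(1 - 0.37) = 437.
From dy/dt = 0: 0.00518·437 - 0.107 = 0.0423z*, so z* = 2.16/0.0423 = 51.

x* ≈ 437, y* ≈ 30.5, z* ≈ 51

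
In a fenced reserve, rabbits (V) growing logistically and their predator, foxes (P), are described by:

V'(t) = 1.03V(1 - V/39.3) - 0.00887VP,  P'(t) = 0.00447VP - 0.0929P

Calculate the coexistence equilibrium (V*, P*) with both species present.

From dP/dt = 0 with P > 0: 0.00447V* = 0.0929, so V* = 20.8.
Substitute into dV/dt = 0: 1.03(1 - 20.8/39.3) = 0.00887P*.
The bracket is 0.471, giving P* = 0.485/0.00887 = 54.7.

V* ≈ 20.8, P* ≈ 54.7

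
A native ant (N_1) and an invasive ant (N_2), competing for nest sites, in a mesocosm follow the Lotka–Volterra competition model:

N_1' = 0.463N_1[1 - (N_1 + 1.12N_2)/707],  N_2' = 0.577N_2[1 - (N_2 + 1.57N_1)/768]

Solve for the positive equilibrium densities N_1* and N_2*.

N_1* ≈ 202, N_2* ≈ 451

Setting both brackets to zero gives the nullclines N_1 + 1.12N_2 = 707 and 1.57N_1 + N_2 = 768.
Substituting N_2 = 768 - 1.57N_1 into the first: N_1(1 - 1.12·1.57) = 707 - 1.12·768.
So N_1* = -153/-0.758 = 202, and then N_2* = 768 - 1.57·202 = 451.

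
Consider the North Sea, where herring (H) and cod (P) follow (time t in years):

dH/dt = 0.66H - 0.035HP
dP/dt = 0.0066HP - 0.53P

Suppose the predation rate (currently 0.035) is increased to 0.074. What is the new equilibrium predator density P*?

At the interior fixed point, setting dH/dt = 0 with H > 0 fixes P* = (prey growth rate)/(HP coefficient) — independent of the other coefficients.
With the change, P* = 0.66/0.074 = 8.92; it falls from 18.9.

P* ≈ 8.92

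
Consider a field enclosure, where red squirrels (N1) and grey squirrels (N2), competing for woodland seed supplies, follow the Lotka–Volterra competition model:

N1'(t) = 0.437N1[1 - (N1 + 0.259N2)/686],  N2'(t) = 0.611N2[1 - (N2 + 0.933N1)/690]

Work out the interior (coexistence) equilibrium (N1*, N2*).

N1* ≈ 669, N2* ≈ 65.9

Setting both brackets to zero gives the nullclines N1 + 0.259N2 = 686 and 0.933N1 + N2 = 690.
Substituting N2 = 690 - 0.933N1 into the first: N1(1 - 0.259·0.933) = 686 - 0.259·690.
So N1* = 507/0.758 = 669, and then N2* = 690 - 0.933·669 = 65.9.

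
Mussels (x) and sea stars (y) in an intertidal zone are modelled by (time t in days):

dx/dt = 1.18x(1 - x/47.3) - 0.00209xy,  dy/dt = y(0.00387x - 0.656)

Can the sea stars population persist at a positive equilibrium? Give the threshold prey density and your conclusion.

Threshold x = 170; K < 170, so no, the predator goes extinct.

The predator equation gives dy/dt > 0 only when x > 0.656/0.00387 = 170.
Without the predator, x → K = 47.3. Since 47.3 < 170, the predator cannot invade.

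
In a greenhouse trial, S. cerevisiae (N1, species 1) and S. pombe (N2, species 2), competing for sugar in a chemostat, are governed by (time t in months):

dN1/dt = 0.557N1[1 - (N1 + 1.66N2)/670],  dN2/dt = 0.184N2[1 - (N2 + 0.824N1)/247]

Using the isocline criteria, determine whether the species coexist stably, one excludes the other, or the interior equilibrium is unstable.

species 1 excludes species 2

Compare the nullcline intercepts: K1/α12 = 670/1.66 = 404 > K2 = 247; K2/α21 = 247/0.824 = 300 < K1 = 670.
Since the inequalities point opposite ways, species 1 can invade but species 2 cannot.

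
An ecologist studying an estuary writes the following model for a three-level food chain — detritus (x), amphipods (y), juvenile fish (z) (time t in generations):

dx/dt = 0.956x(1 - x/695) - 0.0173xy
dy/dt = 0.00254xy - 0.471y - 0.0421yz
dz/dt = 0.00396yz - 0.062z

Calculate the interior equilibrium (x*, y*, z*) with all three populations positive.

x* ≈ 498, y* ≈ 15.7, z* ≈ 18.9

From dz/dt = 0: 0.00396y* = 0.062, so y* = 15.7.
From dx/dt = 0: 0.956(1 - x*/695) = 0.0173·15.7, giving x* = 695·(1 - 0.283) = 498.
From dy/dt = 0: 0.00254·498 - 0.471 = 0.0421z*, so z* = 0.794/0.0421 = 18.9.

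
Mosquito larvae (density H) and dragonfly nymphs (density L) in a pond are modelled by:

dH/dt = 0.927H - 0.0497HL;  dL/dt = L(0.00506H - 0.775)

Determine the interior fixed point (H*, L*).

H* ≈ 153, L* ≈ 18.7

Set dL/dt = 0 with L > 0: 0.00506H - 0.775 = 0, so H* = 0.775/0.00506 = 153.
Set dH/dt = 0 with H > 0: 0.927 - 0.0497L = 0, so L* = 0.927/0.0497 = 18.7.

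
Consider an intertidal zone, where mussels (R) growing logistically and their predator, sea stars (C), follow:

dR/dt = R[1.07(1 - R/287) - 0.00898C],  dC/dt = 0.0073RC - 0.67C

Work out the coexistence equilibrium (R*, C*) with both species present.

From dC/dt = 0 with C > 0: 0.0073R* = 0.67, so R* = 91.8.
Substitute into dR/dt = 0: 1.07(1 - 91.8/287) = 0.00898C*.
The bracket is 0.68, giving C* = 0.728/0.00898 = 81.

R* ≈ 91.8, C* ≈ 81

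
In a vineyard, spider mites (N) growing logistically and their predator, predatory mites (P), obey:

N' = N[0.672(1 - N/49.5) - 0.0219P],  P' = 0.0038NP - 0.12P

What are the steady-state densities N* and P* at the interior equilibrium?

From dP/dt = 0 with P > 0: 0.0038N* = 0.12, so N* = 31.6.
Substitute into dN/dt = 0: 0.672(1 - 31.6/49.5) = 0.0219P*.
The bracket is 0.362, giving P* = 0.243/0.0219 = 11.1.

N* ≈ 31.6, P* ≈ 11.1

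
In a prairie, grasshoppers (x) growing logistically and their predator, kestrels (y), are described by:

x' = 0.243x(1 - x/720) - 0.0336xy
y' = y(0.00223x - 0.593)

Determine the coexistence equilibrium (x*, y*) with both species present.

x* ≈ 266, y* ≈ 4.56

From dy/dt = 0 with y > 0: 0.00223x* = 0.593, so x* = 266.
Substitute into dx/dt = 0: 0.243(1 - 266/720) = 0.0336y*.
The bracket is 0.631, giving y* = 0.153/0.0336 = 4.56.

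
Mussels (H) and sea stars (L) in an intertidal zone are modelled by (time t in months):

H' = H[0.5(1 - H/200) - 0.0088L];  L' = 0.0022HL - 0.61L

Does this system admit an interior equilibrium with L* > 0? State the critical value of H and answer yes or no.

Threshold H = 277; K < 277, so no, the predator goes extinct.

The predator equation gives dL/dt > 0 only when H > 0.61/0.0022 = 277.
Without the predator, H → K = 200. Since 200 < 277, the predator cannot invade.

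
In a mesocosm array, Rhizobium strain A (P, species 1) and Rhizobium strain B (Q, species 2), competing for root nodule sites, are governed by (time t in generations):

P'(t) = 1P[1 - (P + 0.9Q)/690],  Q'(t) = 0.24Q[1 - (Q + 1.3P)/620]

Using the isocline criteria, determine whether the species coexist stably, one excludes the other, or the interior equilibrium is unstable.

Compare the nullcline intercepts: K1/α12 = 690/0.9 = 767 > K2 = 620; K2/α21 = 620/1.3 = 477 < K1 = 690.
Since the inequalities point opposite ways, species 1 can invade but species 2 cannot.

species 1 excludes species 2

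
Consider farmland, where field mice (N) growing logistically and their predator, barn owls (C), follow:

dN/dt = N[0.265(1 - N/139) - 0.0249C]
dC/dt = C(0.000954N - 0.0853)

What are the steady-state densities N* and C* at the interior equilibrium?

N* ≈ 89.4, C* ≈ 3.8

From dC/dt = 0 with C > 0: 0.000954N* = 0.0853, so N* = 89.4.
Substitute into dN/dt = 0: 0.265(1 - 89.4/139) = 0.0249C*.
The bracket is 0.357, giving C* = 0.0945/0.0249 = 3.8.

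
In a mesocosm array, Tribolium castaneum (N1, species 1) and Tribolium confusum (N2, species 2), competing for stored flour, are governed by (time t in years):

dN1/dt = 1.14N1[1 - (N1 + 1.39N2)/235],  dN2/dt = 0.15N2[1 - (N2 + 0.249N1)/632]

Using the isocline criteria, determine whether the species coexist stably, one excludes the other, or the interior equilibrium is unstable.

species 2 excludes species 1

Compare the nullcline intercepts: K1/α12 = 235/1.39 = 169 < K2 = 632; K2/α21 = 632/0.249 = 2540 > K1 = 235.
Since the inequalities point opposite ways, species 2 can invade but species 1 cannot.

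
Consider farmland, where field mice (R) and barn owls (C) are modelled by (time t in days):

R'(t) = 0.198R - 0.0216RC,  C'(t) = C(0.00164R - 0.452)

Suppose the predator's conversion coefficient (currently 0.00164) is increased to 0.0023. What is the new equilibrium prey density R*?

At the interior fixed point, setting dC/dt = 0 with C > 0 fixes R* = (predator death rate)/(RC coefficient) — independent of the other coefficients.
With the change, R* = 0.452/0.0023 = 197; it falls from 276.

R* ≈ 197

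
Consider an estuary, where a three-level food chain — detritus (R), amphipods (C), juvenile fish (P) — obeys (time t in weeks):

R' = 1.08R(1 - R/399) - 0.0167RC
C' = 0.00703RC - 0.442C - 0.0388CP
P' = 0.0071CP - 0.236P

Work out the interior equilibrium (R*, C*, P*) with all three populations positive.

From dP/dt = 0: 0.0071C* = 0.236, so C* = 33.2.
From dR/dt = 0: 1.08(1 - R*/399) = 0.0167·33.2, giving R* = 399·(1 - 0.514) = 194.
From dC/dt = 0: 0.00703·194 - 0.442 = 0.0388P*, so P* = 0.921/0.0388 = 23.7.

R* ≈ 194, C* ≈ 33.2, P* ≈ 23.7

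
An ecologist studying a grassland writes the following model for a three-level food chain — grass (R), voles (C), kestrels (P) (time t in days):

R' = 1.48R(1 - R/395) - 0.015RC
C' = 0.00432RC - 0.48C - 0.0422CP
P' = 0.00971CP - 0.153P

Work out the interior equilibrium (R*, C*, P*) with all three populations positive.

From dP/dt = 0: 0.00971C* = 0.153, so C* = 15.8.
From dR/dt = 0: 1.48(1 - R*/395) = 0.015·15.8, giving R* = 395·(1 - 0.16) = 332.
From dC/dt = 0: 0.00432·332 - 0.48 = 0.0422P*, so P* = 0.954/0.0422 = 22.6.

R* ≈ 332, C* ≈ 15.8, P* ≈ 22.6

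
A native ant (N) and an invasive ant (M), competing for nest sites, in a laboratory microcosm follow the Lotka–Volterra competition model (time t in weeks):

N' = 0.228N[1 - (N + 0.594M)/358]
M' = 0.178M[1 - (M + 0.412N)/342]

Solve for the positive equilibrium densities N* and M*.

N* ≈ 205, M* ≈ 258

Setting both brackets to zero gives the nullclines N + 0.594M = 358 and 0.412N + M = 342.
Substituting M = 342 - 0.412N into the first: N(1 - 0.594·0.412) = 358 - 0.594·342.
So N* = 155/0.755 = 205, and then M* = 342 - 0.412·205 = 258.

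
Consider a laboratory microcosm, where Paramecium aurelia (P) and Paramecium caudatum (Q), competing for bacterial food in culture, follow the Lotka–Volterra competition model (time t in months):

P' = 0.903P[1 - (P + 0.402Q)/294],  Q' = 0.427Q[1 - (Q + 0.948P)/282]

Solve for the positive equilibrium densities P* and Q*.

Setting both brackets to zero gives the nullclines P + 0.402Q = 294 and 0.948P + Q = 282.
Substituting Q = 282 - 0.948P into the first: P(1 - 0.402·0.948) = 294 - 0.402·282.
So P* = 181/0.619 = 292, and then Q* = 282 - 0.948·292 = 5.31.

P* ≈ 292, Q* ≈ 5.31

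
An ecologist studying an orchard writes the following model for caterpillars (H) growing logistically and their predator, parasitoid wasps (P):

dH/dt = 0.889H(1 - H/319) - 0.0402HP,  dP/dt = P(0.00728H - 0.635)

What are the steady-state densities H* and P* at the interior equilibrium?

From dP/dt = 0 with P > 0: 0.00728H* = 0.635, so H* = 87.2.
Substitute into dH/dt = 0: 0.889(1 - 87.2/319) = 0.0402P*.
The bracket is 0.727, giving P* = 0.646/0.0402 = 16.1.

H* ≈ 87.2, P* ≈ 16.1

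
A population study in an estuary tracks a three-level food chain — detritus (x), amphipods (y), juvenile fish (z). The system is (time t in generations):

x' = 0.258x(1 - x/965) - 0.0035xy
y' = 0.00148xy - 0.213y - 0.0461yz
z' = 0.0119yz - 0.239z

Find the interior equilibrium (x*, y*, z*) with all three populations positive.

x* ≈ 702, y* ≈ 20.1, z* ≈ 17.9

From dz/dt = 0: 0.0119y* = 0.239, so y* = 20.1.
From dx/dt = 0: 0.258(1 - x*/965) = 0.0035·20.1, giving x* = 965·(1 - 0.272) = 702.
From dy/dt = 0: 0.00148·702 - 0.213 = 0.0461z*, so z* = 0.826/0.0461 = 17.9.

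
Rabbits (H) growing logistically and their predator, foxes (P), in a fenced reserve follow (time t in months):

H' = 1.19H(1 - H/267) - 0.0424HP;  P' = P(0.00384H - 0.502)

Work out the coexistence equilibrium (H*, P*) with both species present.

From dP/dt = 0 with P > 0: 0.00384H* = 0.502, so H* = 131.
Substitute into dH/dt = 0: 1.19(1 - 131/267) = 0.0424P*.
The bracket is 0.51, giving P* = 0.607/0.0424 = 14.3.

H* ≈ 131, P* ≈ 14.3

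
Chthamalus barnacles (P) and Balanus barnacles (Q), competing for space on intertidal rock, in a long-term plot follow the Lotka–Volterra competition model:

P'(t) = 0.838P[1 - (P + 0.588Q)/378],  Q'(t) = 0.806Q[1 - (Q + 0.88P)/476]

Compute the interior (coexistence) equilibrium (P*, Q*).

P* ≈ 203, Q* ≈ 297

Setting both brackets to zero gives the nullclines P + 0.588Q = 378 and 0.88P + Q = 476.
Substituting Q = 476 - 0.88P into the first: P(1 - 0.588·0.88) = 378 - 0.588·476.
So P* = 98.1/0.483 = 203, and then Q* = 476 - 0.88·203 = 297.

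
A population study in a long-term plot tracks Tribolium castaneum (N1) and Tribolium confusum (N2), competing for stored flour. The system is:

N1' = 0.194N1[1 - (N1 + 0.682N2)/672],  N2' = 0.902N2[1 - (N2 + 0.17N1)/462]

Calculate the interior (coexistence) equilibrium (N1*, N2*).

Setting both brackets to zero gives the nullclines N1 + 0.682N2 = 672 and 0.17N1 + N2 = 462.
Substituting N2 = 462 - 0.17N1 into the first: N1(1 - 0.682·0.17) = 672 - 0.682·462.
So N1* = 357/0.884 = 404, and then N2* = 462 - 0.17·404 = 393.

N1* ≈ 404, N2* ≈ 393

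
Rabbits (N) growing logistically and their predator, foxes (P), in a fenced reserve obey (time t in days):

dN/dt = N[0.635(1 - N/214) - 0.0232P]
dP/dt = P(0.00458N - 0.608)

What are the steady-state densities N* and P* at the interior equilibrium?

From dP/dt = 0 with P > 0: 0.00458N* = 0.608, so N* = 133.
Substitute into dN/dt = 0: 0.635(1 - 133/214) = 0.0232P*.
The bracket is 0.38, giving P* = 0.241/0.0232 = 10.4.

N* ≈ 133, P* ≈ 10.4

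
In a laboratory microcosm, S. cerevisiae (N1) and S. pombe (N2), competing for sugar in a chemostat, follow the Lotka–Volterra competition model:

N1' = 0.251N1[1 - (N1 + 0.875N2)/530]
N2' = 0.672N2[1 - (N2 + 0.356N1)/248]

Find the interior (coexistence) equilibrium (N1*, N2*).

Setting both brackets to zero gives the nullclines N1 + 0.875N2 = 530 and 0.356N1 + N2 = 248.
Substituting N2 = 248 - 0.356N1 into the first: N1(1 - 0.875·0.356) = 530 - 0.875·248.
So N1* = 313/0.689 = 455, and then N2* = 248 - 0.356·455 = 86.2.

N1* ≈ 455, N2* ≈ 86.2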